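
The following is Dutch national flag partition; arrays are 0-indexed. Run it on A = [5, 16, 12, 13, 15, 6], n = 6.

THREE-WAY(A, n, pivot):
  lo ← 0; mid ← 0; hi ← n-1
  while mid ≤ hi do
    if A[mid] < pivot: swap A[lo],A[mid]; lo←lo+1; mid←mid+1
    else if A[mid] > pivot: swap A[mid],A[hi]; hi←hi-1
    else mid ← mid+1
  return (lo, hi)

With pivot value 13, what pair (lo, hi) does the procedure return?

(3, 3)

pivot = 13; lo=0, mid=0, hi=5
A[mid]=5<13: swap A[0],A[0]; lo=1,mid=1 → [5, 16, 12, 13, 15, 6]
A[mid]=16>13: swap A[1],A[5]; hi=4 → [5, 6, 12, 13, 15, 16]
A[mid]=6<13: swap A[1],A[1]; lo=2,mid=2 → [5, 6, 12, 13, 15, 16]
A[mid]=12<13: swap A[2],A[2]; lo=3,mid=3 → [5, 6, 12, 13, 15, 16]
A[mid]=13=13: mid=4
A[mid]=15>13: swap A[4],A[4]; hi=3 → [5, 6, 12, 13, 15, 16]
end: lo=3, hi=3; A = [5, 6, 12, 13, 15, 16]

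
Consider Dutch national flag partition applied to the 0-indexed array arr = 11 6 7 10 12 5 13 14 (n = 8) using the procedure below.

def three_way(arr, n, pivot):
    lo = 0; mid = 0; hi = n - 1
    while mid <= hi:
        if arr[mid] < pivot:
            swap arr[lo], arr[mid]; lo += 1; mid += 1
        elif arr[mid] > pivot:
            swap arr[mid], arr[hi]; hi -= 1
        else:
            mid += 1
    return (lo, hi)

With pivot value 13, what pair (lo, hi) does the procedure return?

pivot = 13; lo=0, mid=0, hi=7
arr[mid]=11<13: swap arr[0],arr[0]; lo=1,mid=1 → 11 6 7 10 12 5 13 14
arr[mid]=6<13: swap arr[1],arr[1]; lo=2,mid=2 → 11 6 7 10 12 5 13 14
arr[mid]=7<13: swap arr[2],arr[2]; lo=3,mid=3 → 11 6 7 10 12 5 13 14
arr[mid]=10<13: swap arr[3],arr[3]; lo=4,mid=4 → 11 6 7 10 12 5 13 14
arr[mid]=12<13: swap arr[4],arr[4]; lo=5,mid=5 → 11 6 7 10 12 5 13 14
arr[mid]=5<13: swap arr[5],arr[5]; lo=6,mid=6 → 11 6 7 10 12 5 13 14
arr[mid]=13=13: mid=7
arr[mid]=14>13: swap arr[7],arr[7]; hi=6 → 11 6 7 10 12 5 13 14
end: lo=6, hi=6; arr = 11 6 7 10 12 5 13 14

(6, 6)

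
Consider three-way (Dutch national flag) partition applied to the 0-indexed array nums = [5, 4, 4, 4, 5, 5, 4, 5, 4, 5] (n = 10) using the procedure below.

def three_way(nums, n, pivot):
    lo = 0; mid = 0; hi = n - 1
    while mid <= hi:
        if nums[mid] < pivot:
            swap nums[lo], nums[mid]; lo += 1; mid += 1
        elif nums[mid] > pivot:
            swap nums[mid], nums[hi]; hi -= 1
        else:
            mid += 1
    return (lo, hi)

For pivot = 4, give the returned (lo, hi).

(0, 4)

pivot = 4; lo=0, mid=0, hi=9
nums[mid]=5>4: swap nums[0],nums[9]; hi=8 → [5, 4, 4, 4, 5, 5, 4, 5, 4, 5]
nums[mid]=5>4: swap nums[0],nums[8]; hi=7 → [4, 4, 4, 4, 5, 5, 4, 5, 5, 5]
nums[mid]=4=4: mid=1
nums[mid]=4=4: mid=2
nums[mid]=4=4: mid=3
nums[mid]=4=4: mid=4
nums[mid]=5>4: swap nums[4],nums[7]; hi=6 → [4, 4, 4, 4, 5, 5, 4, 5, 5, 5]
nums[mid]=5>4: swap nums[4],nums[6]; hi=5 → [4, 4, 4, 4, 4, 5, 5, 5, 5, 5]
nums[mid]=4=4: mid=5
nums[mid]=5>4: swap nums[5],nums[5]; hi=4 → [4, 4, 4, 4, 4, 5, 5, 5, 5, 5]
end: lo=0, hi=4; nums = [4, 4, 4, 4, 4, 5, 5, 5, 5, 5]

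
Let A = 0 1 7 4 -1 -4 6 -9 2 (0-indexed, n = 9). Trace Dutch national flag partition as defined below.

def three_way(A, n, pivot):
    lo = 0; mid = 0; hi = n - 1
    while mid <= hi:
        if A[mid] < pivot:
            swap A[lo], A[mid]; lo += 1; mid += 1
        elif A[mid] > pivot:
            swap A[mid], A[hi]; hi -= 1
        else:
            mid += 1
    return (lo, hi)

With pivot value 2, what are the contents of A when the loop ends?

pivot = 2; lo=0, mid=0, hi=8
A[mid]=0<2: swap A[0],A[0]; lo=1,mid=1 → 0 1 7 4 -1 -4 6 -9 2
A[mid]=1<2: swap A[1],A[1]; lo=2,mid=2 → 0 1 7 4 -1 -4 6 -9 2
A[mid]=7>2: swap A[2],A[8]; hi=7 → 0 1 2 4 -1 -4 6 -9 7
A[mid]=2=2: mid=3
A[mid]=4>2: swap A[3],A[7]; hi=6 → 0 1 2 -9 -1 -4 6 4 7
A[mid]=-9<2: swap A[2],A[3]; lo=3,mid=4 → 0 1 -9 2 -1 -4 6 4 7
A[mid]=-1<2: swap A[3],A[4]; lo=4,mid=5 → 0 1 -9 -1 2 -4 6 4 7
A[mid]=-4<2: swap A[4],A[5]; lo=5,mid=6 → 0 1 -9 -1 -4 2 6 4 7
A[mid]=6>2: swap A[6],A[6]; hi=5 → 0 1 -9 -1 -4 2 6 4 7
end: lo=5, hi=5; A = 0 1 -9 -1 -4 2 6 4 7

0 1 -9 -1 -4 2 6 4 7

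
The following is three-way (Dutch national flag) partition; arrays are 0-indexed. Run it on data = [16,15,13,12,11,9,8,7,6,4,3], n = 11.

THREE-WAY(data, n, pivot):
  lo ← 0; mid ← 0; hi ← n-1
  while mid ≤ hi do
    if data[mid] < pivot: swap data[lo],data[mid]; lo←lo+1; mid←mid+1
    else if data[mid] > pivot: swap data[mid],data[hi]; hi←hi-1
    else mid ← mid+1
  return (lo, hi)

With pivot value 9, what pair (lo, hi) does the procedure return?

(5, 5)

pivot = 9; lo=0, mid=0, hi=10
data[mid]=16>9: swap data[0],data[10]; hi=9 → [3,15,13,12,11,9,8,7,6,4,16]
data[mid]=3<9: swap data[0],data[0]; lo=1,mid=1 → [3,15,13,12,11,9,8,7,6,4,16]
data[mid]=15>9: swap data[1],data[9]; hi=8 → [3,4,13,12,11,9,8,7,6,15,16]
data[mid]=4<9: swap data[1],data[1]; lo=2,mid=2 → [3,4,13,12,11,9,8,7,6,15,16]
data[mid]=13>9: swap data[2],data[8]; hi=7 → [3,4,6,12,11,9,8,7,13,15,16]
data[mid]=6<9: swap data[2],data[2]; lo=3,mid=3 → [3,4,6,12,11,9,8,7,13,15,16]
data[mid]=12>9: swap data[3],data[7]; hi=6 → [3,4,6,7,11,9,8,12,13,15,16]
data[mid]=7<9: swap data[3],data[3]; lo=4,mid=4 → [3,4,6,7,11,9,8,12,13,15,16]
data[mid]=11>9: swap data[4],data[6]; hi=5 → [3,4,6,7,8,9,11,12,13,15,16]
data[mid]=8<9: swap data[4],data[4]; lo=5,mid=5 → [3,4,6,7,8,9,11,12,13,15,16]
data[mid]=9=9: mid=6
end: lo=5, hi=5; data = [3,4,6,7,8,9,11,12,13,15,16]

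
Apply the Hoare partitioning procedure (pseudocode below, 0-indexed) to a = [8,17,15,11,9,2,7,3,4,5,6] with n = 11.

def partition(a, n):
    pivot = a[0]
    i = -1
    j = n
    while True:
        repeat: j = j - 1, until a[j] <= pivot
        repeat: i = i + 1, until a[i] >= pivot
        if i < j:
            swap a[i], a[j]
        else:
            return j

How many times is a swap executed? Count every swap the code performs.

5

pivot=8
j stops at 10 (6), i stops at 0 (8); swap ⇒ [6,17,15,11,9,2,7,3,4,5,8]
j stops at 9 (5), i stops at 1 (17); swap ⇒ [6,5,15,11,9,2,7,3,4,17,8]
j stops at 8 (4), i stops at 2 (15); swap ⇒ [6,5,4,11,9,2,7,3,15,17,8]
j stops at 7 (3), i stops at 3 (11); swap ⇒ [6,5,4,3,9,2,7,11,15,17,8]
j stops at 6 (7), i stops at 4 (9); swap ⇒ [6,5,4,3,7,2,9,11,15,17,8]
j stops at 5, i stops at 6; i≥j ⇒ return 5. a=[6,5,4,3,7,2,9,11,15,17,8]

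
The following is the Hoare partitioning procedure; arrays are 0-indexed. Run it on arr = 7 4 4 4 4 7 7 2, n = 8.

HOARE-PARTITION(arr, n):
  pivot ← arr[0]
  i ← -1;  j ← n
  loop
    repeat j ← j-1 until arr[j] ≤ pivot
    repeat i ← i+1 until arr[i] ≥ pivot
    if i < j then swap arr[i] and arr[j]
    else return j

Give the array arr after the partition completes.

2 4 4 4 4 7 7 7

pivot = arr[0] = 7; i = -1, j = 8
j→7 (arr[7]=2≤7), i→0 (arr[0]=7≥7); i<j, swap → 2 4 4 4 4 7 7 7
j→6 (arr[6]=7≤7), i→5 (arr[5]=7≥7); i<j, swap → 2 4 4 4 4 7 7 7
j→5, i→6; i≥j, return j=5. arr = 2 4 4 4 4 7 7 7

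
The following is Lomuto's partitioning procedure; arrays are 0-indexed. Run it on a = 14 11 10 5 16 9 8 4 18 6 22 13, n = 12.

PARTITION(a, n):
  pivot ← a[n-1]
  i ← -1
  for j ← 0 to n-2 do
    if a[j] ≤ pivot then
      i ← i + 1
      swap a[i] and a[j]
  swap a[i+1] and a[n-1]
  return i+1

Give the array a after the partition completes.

pivot = a[11] = 13; i = -1
j=0: a[0]=14 > 13 → no swap
j=1: a[1]=11 ≤ 13 → i=0, swap a[0],a[1] → 11 14 10 5 16 9 8 4 18 6 22 13
j=2: a[2]=10 ≤ 13 → i=1, swap a[1],a[2] → 11 10 14 5 16 9 8 4 18 6 22 13
j=3: a[3]=5 ≤ 13 → i=2, swap a[2],a[3] → 11 10 5 14 16 9 8 4 18 6 22 13
j=4: a[4]=16 > 13 → no swap
j=5: a[5]=9 ≤ 13 → i=3, swap a[3],a[5] → 11 10 5 9 16 14 8 4 18 6 22 13
j=6: a[6]=8 ≤ 13 → i=4, swap a[4],a[6] → 11 10 5 9 8 14 16 4 18 6 22 13
j=7: a[7]=4 ≤ 13 → i=5, swap a[5],a[7] → 11 10 5 9 8 4 16 14 18 6 22 13
j=8: a[8]=18 > 13 → no swap
j=9: a[9]=6 ≤ 13 → i=6, swap a[6],a[9] → 11 10 5 9 8 4 6 14 18 16 22 13
j=10: a[10]=22 > 13 → no swap
final swap a[7],a[11] → 11 10 5 9 8 4 6 13 18 16 22 14; return 7

11 10 5 9 8 4 6 13 18 16 22 14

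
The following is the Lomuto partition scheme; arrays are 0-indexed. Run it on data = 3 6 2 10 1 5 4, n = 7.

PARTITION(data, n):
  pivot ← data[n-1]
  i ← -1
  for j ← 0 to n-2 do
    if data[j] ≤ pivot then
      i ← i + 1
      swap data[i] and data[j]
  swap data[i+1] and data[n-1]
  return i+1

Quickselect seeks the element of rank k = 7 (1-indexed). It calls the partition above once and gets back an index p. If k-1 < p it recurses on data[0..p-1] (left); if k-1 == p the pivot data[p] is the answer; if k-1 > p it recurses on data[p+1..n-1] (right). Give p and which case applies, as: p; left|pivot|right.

pivot = data[6] = 4; i = -1
j=0: data[0]=3 ≤ 4 → i=0, swap data[0],data[0] (no change) → 3 6 2 10 1 5 4
j=1: data[1]=6 > 4 → no swap
j=2: data[2]=2 ≤ 4 → i=1, swap data[1],data[2] → 3 2 6 10 1 5 4
j=3: data[3]=10 > 4 → no swap
j=4: data[4]=1 ≤ 4 → i=2, swap data[2],data[4] → 3 2 1 10 6 5 4
j=5: data[5]=5 > 4 → no swap
final swap data[3],data[6] → 3 2 1 4 6 5 10; return 3
p = 3; k-1 = 6 > 3 ⇒ right

3; right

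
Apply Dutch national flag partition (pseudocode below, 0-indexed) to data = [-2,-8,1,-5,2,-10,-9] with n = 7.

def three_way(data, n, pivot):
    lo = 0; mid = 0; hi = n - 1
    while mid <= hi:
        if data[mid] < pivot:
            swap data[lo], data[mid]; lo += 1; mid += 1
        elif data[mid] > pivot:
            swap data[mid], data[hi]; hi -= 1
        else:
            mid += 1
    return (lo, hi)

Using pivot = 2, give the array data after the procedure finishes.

[-2,-8,1,-5,-10,-9,2]

pivot = 2; lo=0, mid=0, hi=6
data[mid]=-2<2: swap data[0],data[0]; lo=1,mid=1 → [-2,-8,1,-5,2,-10,-9]
data[mid]=-8<2: swap data[1],data[1]; lo=2,mid=2 → [-2,-8,1,-5,2,-10,-9]
data[mid]=1<2: swap data[2],data[2]; lo=3,mid=3 → [-2,-8,1,-5,2,-10,-9]
data[mid]=-5<2: swap data[3],data[3]; lo=4,mid=4 → [-2,-8,1,-5,2,-10,-9]
data[mid]=2=2: mid=5
data[mid]=-10<2: swap data[4],data[5]; lo=5,mid=6 → [-2,-8,1,-5,-10,2,-9]
data[mid]=-9<2: swap data[5],data[6]; lo=6,mid=7 → [-2,-8,1,-5,-10,-9,2]
end: lo=6, hi=6; data = [-2,-8,1,-5,-10,-9,2]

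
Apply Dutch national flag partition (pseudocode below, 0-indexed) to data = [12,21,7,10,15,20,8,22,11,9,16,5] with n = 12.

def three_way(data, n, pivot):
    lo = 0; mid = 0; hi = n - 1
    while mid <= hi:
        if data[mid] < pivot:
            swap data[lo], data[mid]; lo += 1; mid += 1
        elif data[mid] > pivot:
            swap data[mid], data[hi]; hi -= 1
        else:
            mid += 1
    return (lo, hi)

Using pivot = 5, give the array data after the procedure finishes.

[5,7,10,15,20,8,22,11,9,16,21,12]

pivot = 5; lo=0, mid=0, hi=11
data[mid]=12>5: swap data[0],data[11]; hi=10 → [5,21,7,10,15,20,8,22,11,9,16,12]
data[mid]=5=5: mid=1
data[mid]=21>5: swap data[1],data[10]; hi=9 → [5,16,7,10,15,20,8,22,11,9,21,12]
data[mid]=16>5: swap data[1],data[9]; hi=8 → [5,9,7,10,15,20,8,22,11,16,21,12]
data[mid]=9>5: swap data[1],data[8]; hi=7 → [5,11,7,10,15,20,8,22,9,16,21,12]
data[mid]=11>5: swap data[1],data[7]; hi=6 → [5,22,7,10,15,20,8,11,9,16,21,12]
data[mid]=22>5: swap data[1],data[6]; hi=5 → [5,8,7,10,15,20,22,11,9,16,21,12]
data[mid]=8>5: swap data[1],data[5]; hi=4 → [5,20,7,10,15,8,22,11,9,16,21,12]
data[mid]=20>5: swap data[1],data[4]; hi=3 → [5,15,7,10,20,8,22,11,9,16,21,12]
data[mid]=15>5: swap data[1],data[3]; hi=2 → [5,10,7,15,20,8,22,11,9,16,21,12]
data[mid]=10>5: swap data[1],data[2]; hi=1 → [5,7,10,15,20,8,22,11,9,16,21,12]
data[mid]=7>5: swap data[1],data[1]; hi=0 → [5,7,10,15,20,8,22,11,9,16,21,12]
end: lo=0, hi=0; data = [5,7,10,15,20,8,22,11,9,16,21,12]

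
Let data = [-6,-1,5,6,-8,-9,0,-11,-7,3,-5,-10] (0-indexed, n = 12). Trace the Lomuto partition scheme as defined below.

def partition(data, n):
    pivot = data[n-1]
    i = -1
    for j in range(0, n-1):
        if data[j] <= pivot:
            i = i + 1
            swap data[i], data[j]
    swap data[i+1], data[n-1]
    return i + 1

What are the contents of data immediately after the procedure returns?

pivot = data[11] = -10; i = -1
j=0: data[0]=-6 > -10 → no swap
j=1: data[1]=-1 > -10 → no swap
j=2: data[2]=5 > -10 → no swap
j=3: data[3]=6 > -10 → no swap
j=4: data[4]=-8 > -10 → no swap
j=5: data[5]=-9 > -10 → no swap
j=6: data[6]=0 > -10 → no swap
j=7: data[7]=-11 ≤ -10 → i=0, swap data[0],data[7] → [-11,-1,5,6,-8,-9,0,-6,-7,3,-5,-10]
j=8: data[8]=-7 > -10 → no swap
j=9: data[9]=3 > -10 → no swap
j=10: data[10]=-5 > -10 → no swap
final swap data[1],data[11] → [-11,-10,5,6,-8,-9,0,-6,-7,3,-5,-1]; return 1

[-11,-10,5,6,-8,-9,0,-6,-7,3,-5,-1]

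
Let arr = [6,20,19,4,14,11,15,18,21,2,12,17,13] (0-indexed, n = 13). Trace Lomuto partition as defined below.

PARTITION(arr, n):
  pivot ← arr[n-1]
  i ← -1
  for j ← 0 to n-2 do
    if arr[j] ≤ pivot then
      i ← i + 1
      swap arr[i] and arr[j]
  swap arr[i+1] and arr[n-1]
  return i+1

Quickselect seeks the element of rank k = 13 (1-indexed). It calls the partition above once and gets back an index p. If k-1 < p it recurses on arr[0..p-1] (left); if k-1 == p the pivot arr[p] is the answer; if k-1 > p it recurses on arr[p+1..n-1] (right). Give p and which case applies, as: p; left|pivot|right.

pivot = arr[12] = 13; i = -1
j=0: arr[0]=6 ≤ 13 → i=0, swap arr[0],arr[0] (no change) → [6,20,19,4,14,11,15,18,21,2,12,17,13]
j=1: arr[1]=20 > 13 → no swap
j=2: arr[2]=19 > 13 → no swap
j=3: arr[3]=4 ≤ 13 → i=1, swap arr[1],arr[3] → [6,4,19,20,14,11,15,18,21,2,12,17,13]
j=4: arr[4]=14 > 13 → no swap
j=5: arr[5]=11 ≤ 13 → i=2, swap arr[2],arr[5] → [6,4,11,20,14,19,15,18,21,2,12,17,13]
j=6: arr[6]=15 > 13 → no swap
j=7: arr[7]=18 > 13 → no swap
j=8: arr[8]=21 > 13 → no swap
j=9: arr[9]=2 ≤ 13 → i=3, swap arr[3],arr[9] → [6,4,11,2,14,19,15,18,21,20,12,17,13]
j=10: arr[10]=12 ≤ 13 → i=4, swap arr[4],arr[10] → [6,4,11,2,12,19,15,18,21,20,14,17,13]
j=11: arr[11]=17 > 13 → no swap
final swap arr[5],arr[12] → [6,4,11,2,12,13,15,18,21,20,14,17,19]; return 5
p = 5; k-1 = 12 > 5 ⇒ right

5; right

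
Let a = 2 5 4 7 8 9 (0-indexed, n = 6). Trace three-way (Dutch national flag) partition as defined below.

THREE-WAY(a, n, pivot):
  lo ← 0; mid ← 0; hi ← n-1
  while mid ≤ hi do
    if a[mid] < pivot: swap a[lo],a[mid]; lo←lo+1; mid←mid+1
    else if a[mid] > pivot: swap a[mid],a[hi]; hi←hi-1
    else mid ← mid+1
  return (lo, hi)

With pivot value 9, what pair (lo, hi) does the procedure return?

(5, 5)

pivot = 9; lo=0, mid=0, hi=5
a[mid]=2<9: swap a[0],a[0]; lo=1,mid=1 → 2 5 4 7 8 9
a[mid]=5<9: swap a[1],a[1]; lo=2,mid=2 → 2 5 4 7 8 9
a[mid]=4<9: swap a[2],a[2]; lo=3,mid=3 → 2 5 4 7 8 9
a[mid]=7<9: swap a[3],a[3]; lo=4,mid=4 → 2 5 4 7 8 9
a[mid]=8<9: swap a[4],a[4]; lo=5,mid=5 → 2 5 4 7 8 9
a[mid]=9=9: mid=6
end: lo=5, hi=5; a = 2 5 4 7 8 9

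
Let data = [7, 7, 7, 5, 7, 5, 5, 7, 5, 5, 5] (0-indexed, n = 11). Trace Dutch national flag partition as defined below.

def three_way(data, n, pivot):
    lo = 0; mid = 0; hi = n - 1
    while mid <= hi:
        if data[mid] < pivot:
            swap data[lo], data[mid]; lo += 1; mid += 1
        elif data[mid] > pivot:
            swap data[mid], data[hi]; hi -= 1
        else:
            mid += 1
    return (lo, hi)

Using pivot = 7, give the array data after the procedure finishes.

pivot = 7; lo=0, mid=0, hi=10
data[mid]=7=7: mid=1
data[mid]=7=7: mid=2
data[mid]=7=7: mid=3
data[mid]=5<7: swap data[0],data[3]; lo=1,mid=4 → [5, 7, 7, 7, 7, 5, 5, 7, 5, 5, 5]
data[mid]=7=7: mid=5
data[mid]=5<7: swap data[1],data[5]; lo=2,mid=6 → [5, 5, 7, 7, 7, 7, 5, 7, 5, 5, 5]
data[mid]=5<7: swap data[2],data[6]; lo=3,mid=7 → [5, 5, 5, 7, 7, 7, 7, 7, 5, 5, 5]
data[mid]=7=7: mid=8
data[mid]=5<7: swap data[3],data[8]; lo=4,mid=9 → [5, 5, 5, 5, 7, 7, 7, 7, 7, 5, 5]
data[mid]=5<7: swap data[4],data[9]; lo=5,mid=10 → [5, 5, 5, 5, 5, 7, 7, 7, 7, 7, 5]
data[mid]=5<7: swap data[5],data[10]; lo=6,mid=11 → [5, 5, 5, 5, 5, 5, 7, 7, 7, 7, 7]
end: lo=6, hi=10; data = [5, 5, 5, 5, 5, 5, 7, 7, 7, 7, 7]

[5, 5, 5, 5, 5, 5, 7, 7, 7, 7, 7]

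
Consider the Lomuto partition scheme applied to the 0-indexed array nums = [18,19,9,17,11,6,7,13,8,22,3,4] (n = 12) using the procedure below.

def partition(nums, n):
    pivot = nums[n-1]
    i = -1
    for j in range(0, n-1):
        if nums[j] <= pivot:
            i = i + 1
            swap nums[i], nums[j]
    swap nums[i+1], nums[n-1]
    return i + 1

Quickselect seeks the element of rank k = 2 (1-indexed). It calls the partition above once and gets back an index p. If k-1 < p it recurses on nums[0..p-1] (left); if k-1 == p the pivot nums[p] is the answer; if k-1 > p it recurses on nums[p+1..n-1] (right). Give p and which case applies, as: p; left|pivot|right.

pivot=4, i=-1
j=0: 18>4, skip
j=1: 19>4, skip
j=2: 9>4, skip
j=3: 17>4, skip
j=4: 11>4, skip
j=5: 6>4, skip
j=6: 7>4, skip
j=7: 13>4, skip
j=8: 8>4, skip
j=9: 22>4, skip
j=10: 3≤4, i=0, swap(0,10) ⇒ [3,19,9,17,11,6,7,13,8,22,18,4]
swap(1,11) ⇒ [3,4,9,17,11,6,7,13,8,22,18,19]; return 1
p = 1; k-1 = 1 == 1 ⇒ pivot

1; pivot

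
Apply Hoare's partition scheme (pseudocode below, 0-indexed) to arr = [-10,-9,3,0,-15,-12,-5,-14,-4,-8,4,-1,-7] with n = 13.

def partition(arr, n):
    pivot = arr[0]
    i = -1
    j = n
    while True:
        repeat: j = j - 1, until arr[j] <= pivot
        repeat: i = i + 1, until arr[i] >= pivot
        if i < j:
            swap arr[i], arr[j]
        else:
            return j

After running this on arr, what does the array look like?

[-14,-12,-15,0,3,-9,-5,-10,-4,-8,4,-1,-7]

pivot = arr[0] = -10; i = -1, j = 13
j→7 (arr[7]=-14≤-10), i→0 (arr[0]=-10≥-10); i<j, swap → [-14,-9,3,0,-15,-12,-5,-10,-4,-8,4,-1,-7]
j→5 (arr[5]=-12≤-10), i→1 (arr[1]=-9≥-10); i<j, swap → [-14,-12,3,0,-15,-9,-5,-10,-4,-8,4,-1,-7]
j→4 (arr[4]=-15≤-10), i→2 (arr[2]=3≥-10); i<j, swap → [-14,-12,-15,0,3,-9,-5,-10,-4,-8,4,-1,-7]
j→2, i→3; i≥j, return j=2. arr = [-14,-12,-15,0,3,-9,-5,-10,-4,-8,4,-1,-7]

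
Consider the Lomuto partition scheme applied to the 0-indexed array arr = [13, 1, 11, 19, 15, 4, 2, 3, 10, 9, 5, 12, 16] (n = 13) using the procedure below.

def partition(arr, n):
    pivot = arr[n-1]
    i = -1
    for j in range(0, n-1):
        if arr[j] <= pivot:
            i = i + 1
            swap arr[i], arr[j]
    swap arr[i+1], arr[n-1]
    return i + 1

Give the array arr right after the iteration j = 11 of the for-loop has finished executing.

pivot = arr[12] = 16; i = -1
j=0: arr[0]=13 ≤ 16 → i=0, swap arr[0],arr[0] (no change) → [13, 1, 11, 19, 15, 4, 2, 3, 10, 9, 5, 12, 16]
j=1: arr[1]=1 ≤ 16 → i=1, swap arr[1],arr[1] (no change) → [13, 1, 11, 19, 15, 4, 2, 3, 10, 9, 5, 12, 16]
j=2: arr[2]=11 ≤ 16 → i=2, swap arr[2],arr[2] (no change) → [13, 1, 11, 19, 15, 4, 2, 3, 10, 9, 5, 12, 16]
j=3: arr[3]=19 > 16 → no swap
j=4: arr[4]=15 ≤ 16 → i=3, swap arr[3],arr[4] → [13, 1, 11, 15, 19, 4, 2, 3, 10, 9, 5, 12, 16]
j=5: arr[5]=4 ≤ 16 → i=4, swap arr[4],arr[5] → [13, 1, 11, 15, 4, 19, 2, 3, 10, 9, 5, 12, 16]
j=6: arr[6]=2 ≤ 16 → i=5, swap arr[5],arr[6] → [13, 1, 11, 15, 4, 2, 19, 3, 10, 9, 5, 12, 16]
j=7: arr[7]=3 ≤ 16 → i=6, swap arr[6],arr[7] → [13, 1, 11, 15, 4, 2, 3, 19, 10, 9, 5, 12, 16]
j=8: arr[8]=10 ≤ 16 → i=7, swap arr[7],arr[8] → [13, 1, 11, 15, 4, 2, 3, 10, 19, 9, 5, 12, 16]
j=9: arr[9]=9 ≤ 16 → i=8, swap arr[8],arr[9] → [13, 1, 11, 15, 4, 2, 3, 10, 9, 19, 5, 12, 16]
j=10: arr[10]=5 ≤ 16 → i=9, swap arr[9],arr[10] → [13, 1, 11, 15, 4, 2, 3, 10, 9, 5, 19, 12, 16]
j=11: arr[11]=12 ≤ 16 → i=10, swap arr[10],arr[11] → [13, 1, 11, 15, 4, 2, 3, 10, 9, 5, 12, 19, 16]
(after j=11) arr = [13, 1, 11, 15, 4, 2, 3, 10, 9, 5, 12, 19, 16]

[13, 1, 11, 15, 4, 2, 3, 10, 9, 5, 12, 19, 16]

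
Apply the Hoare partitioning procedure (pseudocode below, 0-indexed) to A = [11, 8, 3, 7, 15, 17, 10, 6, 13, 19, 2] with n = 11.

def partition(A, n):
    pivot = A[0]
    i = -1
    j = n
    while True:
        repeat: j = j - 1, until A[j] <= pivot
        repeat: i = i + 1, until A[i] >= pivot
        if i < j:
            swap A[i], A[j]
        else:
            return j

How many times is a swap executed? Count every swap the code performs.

pivot = A[0] = 11; i = -1, j = 11
j→10 (A[10]=2≤11), i→0 (A[0]=11≥11); i<j, swap → [2, 8, 3, 7, 15, 17, 10, 6, 13, 19, 11]
j→7 (A[7]=6≤11), i→4 (A[4]=15≥11); i<j, swap → [2, 8, 3, 7, 6, 17, 10, 15, 13, 19, 11]
j→6 (A[6]=10≤11), i→5 (A[5]=17≥11); i<j, swap → [2, 8, 3, 7, 6, 10, 17, 15, 13, 19, 11]
j→5, i→6; i≥j, return j=5. A = [2, 8, 3, 7, 6, 10, 17, 15, 13, 19, 11]

3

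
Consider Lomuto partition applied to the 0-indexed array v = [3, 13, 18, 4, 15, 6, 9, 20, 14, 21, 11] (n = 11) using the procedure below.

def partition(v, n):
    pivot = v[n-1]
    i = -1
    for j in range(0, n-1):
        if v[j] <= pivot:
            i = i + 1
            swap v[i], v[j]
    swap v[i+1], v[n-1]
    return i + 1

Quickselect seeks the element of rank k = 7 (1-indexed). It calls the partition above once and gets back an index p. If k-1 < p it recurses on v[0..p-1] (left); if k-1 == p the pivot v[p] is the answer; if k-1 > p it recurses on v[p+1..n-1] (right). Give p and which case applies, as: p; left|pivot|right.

pivot=11, i=-1
j=0: 3≤11, i=0, swap(0,0) ⇒ [3, 13, 18, 4, 15, 6, 9, 20, 14, 21, 11]
j=1: 13>11, skip
j=2: 18>11, skip
j=3: 4≤11, i=1, swap(1,3) ⇒ [3, 4, 18, 13, 15, 6, 9, 20, 14, 21, 11]
j=4: 15>11, skip
j=5: 6≤11, i=2, swap(2,5) ⇒ [3, 4, 6, 13, 15, 18, 9, 20, 14, 21, 11]
j=6: 9≤11, i=3, swap(3,6) ⇒ [3, 4, 6, 9, 15, 18, 13, 20, 14, 21, 11]
j=7: 20>11, skip
j=8: 14>11, skip
j=9: 21>11, skip
swap(4,10) ⇒ [3, 4, 6, 9, 11, 18, 13, 20, 14, 21, 15]; return 4
p = 4; k-1 = 6 > 4 ⇒ right

4; right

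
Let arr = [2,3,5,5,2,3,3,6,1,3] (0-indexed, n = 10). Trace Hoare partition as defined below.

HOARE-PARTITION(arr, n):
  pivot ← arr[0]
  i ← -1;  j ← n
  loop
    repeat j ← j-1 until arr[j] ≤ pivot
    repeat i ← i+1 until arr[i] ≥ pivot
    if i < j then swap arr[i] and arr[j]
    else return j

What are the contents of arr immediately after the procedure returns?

pivot=2
j stops at 8 (1), i stops at 0 (2); swap ⇒ [1,3,5,5,2,3,3,6,2,3]
j stops at 4 (2), i stops at 1 (3); swap ⇒ [1,2,5,5,3,3,3,6,2,3]
j stops at 1, i stops at 2; i≥j ⇒ return 1. arr=[1,2,5,5,3,3,3,6,2,3]

[1,2,5,5,3,3,3,6,2,3]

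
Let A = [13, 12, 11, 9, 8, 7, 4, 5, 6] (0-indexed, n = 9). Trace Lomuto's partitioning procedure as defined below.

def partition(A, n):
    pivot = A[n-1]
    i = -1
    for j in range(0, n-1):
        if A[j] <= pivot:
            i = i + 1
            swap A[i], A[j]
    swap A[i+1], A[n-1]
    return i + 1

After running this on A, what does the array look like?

[4, 5, 6, 9, 8, 7, 13, 12, 11]

pivot = A[8] = 6; i = -1
j=0: A[0]=13 > 6 → no swap
j=1: A[1]=12 > 6 → no swap
j=2: A[2]=11 > 6 → no swap
j=3: A[3]=9 > 6 → no swap
j=4: A[4]=8 > 6 → no swap
j=5: A[5]=7 > 6 → no swap
j=6: A[6]=4 ≤ 6 → i=0, swap A[0],A[6] → [4, 12, 11, 9, 8, 7, 13, 5, 6]
j=7: A[7]=5 ≤ 6 → i=1, swap A[1],A[7] → [4, 5, 11, 9, 8, 7, 13, 12, 6]
final swap A[2],A[8] → [4, 5, 6, 9, 8, 7, 13, 12, 11]; return 2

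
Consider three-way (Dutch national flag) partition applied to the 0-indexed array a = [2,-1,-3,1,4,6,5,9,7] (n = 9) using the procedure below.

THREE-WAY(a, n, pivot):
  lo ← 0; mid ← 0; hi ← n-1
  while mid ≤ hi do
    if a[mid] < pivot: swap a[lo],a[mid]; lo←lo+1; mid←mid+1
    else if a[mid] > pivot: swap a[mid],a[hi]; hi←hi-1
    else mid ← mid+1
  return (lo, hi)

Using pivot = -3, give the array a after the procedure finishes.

lo=0 mid=0 hi=8
2>-3: swap(0,8), hi=7 ⇒ [7,-1,-3,1,4,6,5,9,2]
7>-3: swap(0,7), hi=6 ⇒ [9,-1,-3,1,4,6,5,7,2]
9>-3: swap(0,6), hi=5 ⇒ [5,-1,-3,1,4,6,9,7,2]
5>-3: swap(0,5), hi=4 ⇒ [6,-1,-3,1,4,5,9,7,2]
6>-3: swap(0,4), hi=3 ⇒ [4,-1,-3,1,6,5,9,7,2]
4>-3: swap(0,3), hi=2 ⇒ [1,-1,-3,4,6,5,9,7,2]
1>-3: swap(0,2), hi=1 ⇒ [-3,-1,1,4,6,5,9,7,2]
-3=-3: mid=1
-1>-3: swap(1,1), hi=0 ⇒ [-3,-1,1,4,6,5,9,7,2]
done. lo=0 hi=0; a=[-3,-1,1,4,6,5,9,7,2]

[-3,-1,1,4,6,5,9,7,2]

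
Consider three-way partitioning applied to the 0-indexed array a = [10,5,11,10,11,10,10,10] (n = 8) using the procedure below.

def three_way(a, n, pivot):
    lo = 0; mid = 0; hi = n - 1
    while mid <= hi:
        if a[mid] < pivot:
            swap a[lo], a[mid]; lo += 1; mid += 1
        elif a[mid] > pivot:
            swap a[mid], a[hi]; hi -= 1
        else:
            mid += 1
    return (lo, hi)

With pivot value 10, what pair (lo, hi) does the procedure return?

pivot = 10; lo=0, mid=0, hi=7
a[mid]=10=10: mid=1
a[mid]=5<10: swap a[0],a[1]; lo=1,mid=2 → [5,10,11,10,11,10,10,10]
a[mid]=11>10: swap a[2],a[7]; hi=6 → [5,10,10,10,11,10,10,11]
a[mid]=10=10: mid=3
a[mid]=10=10: mid=4
a[mid]=11>10: swap a[4],a[6]; hi=5 → [5,10,10,10,10,10,11,11]
a[mid]=10=10: mid=5
a[mid]=10=10: mid=6
end: lo=1, hi=5; a = [5,10,10,10,10,10,11,11]

(1, 5)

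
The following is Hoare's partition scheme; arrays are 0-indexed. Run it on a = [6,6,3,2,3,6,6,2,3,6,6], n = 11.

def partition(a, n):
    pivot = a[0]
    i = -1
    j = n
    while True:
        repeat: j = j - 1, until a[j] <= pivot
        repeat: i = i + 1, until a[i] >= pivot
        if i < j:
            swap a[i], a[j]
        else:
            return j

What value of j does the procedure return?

6

pivot = a[0] = 6; i = -1, j = 11
j→10 (a[10]=6≤6), i→0 (a[0]=6≥6); i<j, swap → [6,6,3,2,3,6,6,2,3,6,6]
j→9 (a[9]=6≤6), i→1 (a[1]=6≥6); i<j, swap → [6,6,3,2,3,6,6,2,3,6,6]
j→8 (a[8]=3≤6), i→5 (a[5]=6≥6); i<j, swap → [6,6,3,2,3,3,6,2,6,6,6]
j→7 (a[7]=2≤6), i→6 (a[6]=6≥6); i<j, swap → [6,6,3,2,3,3,2,6,6,6,6]
j→6, i→7; i≥j, return j=6. a = [6,6,3,2,3,3,2,6,6,6,6]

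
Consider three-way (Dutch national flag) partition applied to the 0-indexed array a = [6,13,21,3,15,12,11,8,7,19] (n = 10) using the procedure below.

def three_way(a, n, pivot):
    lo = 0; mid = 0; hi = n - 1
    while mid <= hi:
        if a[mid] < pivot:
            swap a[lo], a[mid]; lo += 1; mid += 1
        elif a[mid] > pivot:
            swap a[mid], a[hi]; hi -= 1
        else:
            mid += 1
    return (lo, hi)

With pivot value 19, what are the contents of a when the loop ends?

lo=0 mid=0 hi=9
6<19: swap(0,0), lo=1 mid=1 ⇒ [6,13,21,3,15,12,11,8,7,19]
13<19: swap(1,1), lo=2 mid=2 ⇒ [6,13,21,3,15,12,11,8,7,19]
21>19: swap(2,9), hi=8 ⇒ [6,13,19,3,15,12,11,8,7,21]
19=19: mid=3
3<19: swap(2,3), lo=3 mid=4 ⇒ [6,13,3,19,15,12,11,8,7,21]
15<19: swap(3,4), lo=4 mid=5 ⇒ [6,13,3,15,19,12,11,8,7,21]
12<19: swap(4,5), lo=5 mid=6 ⇒ [6,13,3,15,12,19,11,8,7,21]
11<19: swap(5,6), lo=6 mid=7 ⇒ [6,13,3,15,12,11,19,8,7,21]
8<19: swap(6,7), lo=7 mid=8 ⇒ [6,13,3,15,12,11,8,19,7,21]
7<19: swap(7,8), lo=8 mid=9 ⇒ [6,13,3,15,12,11,8,7,19,21]
done. lo=8 hi=8; a=[6,13,3,15,12,11,8,7,19,21]

[6,13,3,15,12,11,8,7,19,21]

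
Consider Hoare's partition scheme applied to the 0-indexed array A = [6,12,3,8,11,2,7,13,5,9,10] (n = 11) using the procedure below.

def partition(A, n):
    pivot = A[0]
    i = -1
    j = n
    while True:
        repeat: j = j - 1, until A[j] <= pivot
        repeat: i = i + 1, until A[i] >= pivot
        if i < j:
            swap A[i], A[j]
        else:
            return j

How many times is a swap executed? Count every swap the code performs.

pivot = A[0] = 6; i = -1, j = 11
j→8 (A[8]=5≤6), i→0 (A[0]=6≥6); i<j, swap → [5,12,3,8,11,2,7,13,6,9,10]
j→5 (A[5]=2≤6), i→1 (A[1]=12≥6); i<j, swap → [5,2,3,8,11,12,7,13,6,9,10]
j→2, i→3; i≥j, return j=2. A = [5,2,3,8,11,12,7,13,6,9,10]

2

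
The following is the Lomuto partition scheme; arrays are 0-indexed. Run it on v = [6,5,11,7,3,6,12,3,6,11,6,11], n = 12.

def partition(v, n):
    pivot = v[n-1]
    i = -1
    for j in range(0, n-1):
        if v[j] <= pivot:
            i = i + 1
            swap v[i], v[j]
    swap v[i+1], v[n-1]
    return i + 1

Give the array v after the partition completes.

pivot = v[11] = 11; i = -1
j=0: v[0]=6 ≤ 11 → i=0, swap v[0],v[0] (no change) → [6,5,11,7,3,6,12,3,6,11,6,11]
j=1: v[1]=5 ≤ 11 → i=1, swap v[1],v[1] (no change) → [6,5,11,7,3,6,12,3,6,11,6,11]
j=2: v[2]=11 ≤ 11 → i=2, swap v[2],v[2] (no change) → [6,5,11,7,3,6,12,3,6,11,6,11]
j=3: v[3]=7 ≤ 11 → i=3, swap v[3],v[3] (no change) → [6,5,11,7,3,6,12,3,6,11,6,11]
j=4: v[4]=3 ≤ 11 → i=4, swap v[4],v[4] (no change) → [6,5,11,7,3,6,12,3,6,11,6,11]
j=5: v[5]=6 ≤ 11 → i=5, swap v[5],v[5] (no change) → [6,5,11,7,3,6,12,3,6,11,6,11]
j=6: v[6]=12 > 11 → no swap
j=7: v[7]=3 ≤ 11 → i=6, swap v[6],v[7] → [6,5,11,7,3,6,3,12,6,11,6,11]
j=8: v[8]=6 ≤ 11 → i=7, swap v[7],v[8] → [6,5,11,7,3,6,3,6,12,11,6,11]
j=9: v[9]=11 ≤ 11 → i=8, swap v[8],v[9] → [6,5,11,7,3,6,3,6,11,12,6,11]
j=10: v[10]=6 ≤ 11 → i=9, swap v[9],v[10] → [6,5,11,7,3,6,3,6,11,6,12,11]
final swap v[10],v[11] → [6,5,11,7,3,6,3,6,11,6,11,12]; return 10

[6,5,11,7,3,6,3,6,11,6,11,12]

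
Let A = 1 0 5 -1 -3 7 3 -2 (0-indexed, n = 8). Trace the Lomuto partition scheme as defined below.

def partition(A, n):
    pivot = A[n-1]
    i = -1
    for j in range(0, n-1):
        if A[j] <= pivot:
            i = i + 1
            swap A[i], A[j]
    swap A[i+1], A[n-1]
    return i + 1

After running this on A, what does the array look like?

pivot = A[7] = -2; i = -1
j=0: A[0]=1 > -2 → no swap
j=1: A[1]=0 > -2 → no swap
j=2: A[2]=5 > -2 → no swap
j=3: A[3]=-1 > -2 → no swap
j=4: A[4]=-3 ≤ -2 → i=0, swap A[0],A[4] → -3 0 5 -1 1 7 3 -2
j=5: A[5]=7 > -2 → no swap
j=6: A[6]=3 > -2 → no swap
final swap A[1],A[7] → -3 -2 5 -1 1 7 3 0; return 1

-3 -2 5 -1 1 7 3 0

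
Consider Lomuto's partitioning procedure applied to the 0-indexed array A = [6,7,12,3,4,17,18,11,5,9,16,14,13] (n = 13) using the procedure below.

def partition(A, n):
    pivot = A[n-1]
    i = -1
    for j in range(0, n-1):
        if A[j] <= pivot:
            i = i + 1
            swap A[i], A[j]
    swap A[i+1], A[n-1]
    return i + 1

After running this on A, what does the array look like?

pivot = A[12] = 13; i = -1
j=0: A[0]=6 ≤ 13 → i=0, swap A[0],A[0] (no change) → [6,7,12,3,4,17,18,11,5,9,16,14,13]
j=1: A[1]=7 ≤ 13 → i=1, swap A[1],A[1] (no change) → [6,7,12,3,4,17,18,11,5,9,16,14,13]
j=2: A[2]=12 ≤ 13 → i=2, swap A[2],A[2] (no change) → [6,7,12,3,4,17,18,11,5,9,16,14,13]
j=3: A[3]=3 ≤ 13 → i=3, swap A[3],A[3] (no change) → [6,7,12,3,4,17,18,11,5,9,16,14,13]
j=4: A[4]=4 ≤ 13 → i=4, swap A[4],A[4] (no change) → [6,7,12,3,4,17,18,11,5,9,16,14,13]
j=5: A[5]=17 > 13 → no swap
j=6: A[6]=18 > 13 → no swap
j=7: A[7]=11 ≤ 13 → i=5, swap A[5],A[7] → [6,7,12,3,4,11,18,17,5,9,16,14,13]
j=8: A[8]=5 ≤ 13 → i=6, swap A[6],A[8] → [6,7,12,3,4,11,5,17,18,9,16,14,13]
j=9: A[9]=9 ≤ 13 → i=7, swap A[7],A[9] → [6,7,12,3,4,11,5,9,18,17,16,14,13]
j=10: A[10]=16 > 13 → no swap
j=11: A[11]=14 > 13 → no swap
final swap A[8],A[12] → [6,7,12,3,4,11,5,9,13,17,16,14,18]; return 8

[6,7,12,3,4,11,5,9,13,17,16,14,18]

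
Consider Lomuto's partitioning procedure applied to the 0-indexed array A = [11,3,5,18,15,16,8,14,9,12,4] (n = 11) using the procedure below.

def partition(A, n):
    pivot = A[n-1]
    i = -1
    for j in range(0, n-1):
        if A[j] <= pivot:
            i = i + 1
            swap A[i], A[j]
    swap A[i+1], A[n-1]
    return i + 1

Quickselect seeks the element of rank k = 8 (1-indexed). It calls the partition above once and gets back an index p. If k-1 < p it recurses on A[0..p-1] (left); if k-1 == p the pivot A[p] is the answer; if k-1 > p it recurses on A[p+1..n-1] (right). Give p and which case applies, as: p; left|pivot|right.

pivot = A[10] = 4; i = -1
j=0: A[0]=11 > 4 → no swap
j=1: A[1]=3 ≤ 4 → i=0, swap A[0],A[1] → [3,11,5,18,15,16,8,14,9,12,4]
j=2: A[2]=5 > 4 → no swap
j=3: A[3]=18 > 4 → no swap
j=4: A[4]=15 > 4 → no swap
j=5: A[5]=16 > 4 → no swap
j=6: A[6]=8 > 4 → no swap
j=7: A[7]=14 > 4 → no swap
j=8: A[8]=9 > 4 → no swap
j=9: A[9]=12 > 4 → no swap
final swap A[1],A[10] → [3,4,5,18,15,16,8,14,9,12,11]; return 1
p = 1; k-1 = 7 > 1 ⇒ right

1; right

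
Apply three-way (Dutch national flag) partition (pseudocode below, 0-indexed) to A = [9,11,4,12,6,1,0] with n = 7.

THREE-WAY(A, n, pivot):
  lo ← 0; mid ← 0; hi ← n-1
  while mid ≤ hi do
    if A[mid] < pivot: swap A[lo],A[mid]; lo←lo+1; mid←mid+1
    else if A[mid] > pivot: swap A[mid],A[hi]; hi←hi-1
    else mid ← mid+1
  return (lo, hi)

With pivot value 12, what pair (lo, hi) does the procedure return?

lo=0 mid=0 hi=6
9<12: swap(0,0), lo=1 mid=1 ⇒ [9,11,4,12,6,1,0]
11<12: swap(1,1), lo=2 mid=2 ⇒ [9,11,4,12,6,1,0]
4<12: swap(2,2), lo=3 mid=3 ⇒ [9,11,4,12,6,1,0]
12=12: mid=4
6<12: swap(3,4), lo=4 mid=5 ⇒ [9,11,4,6,12,1,0]
1<12: swap(4,5), lo=5 mid=6 ⇒ [9,11,4,6,1,12,0]
0<12: swap(5,6), lo=6 mid=7 ⇒ [9,11,4,6,1,0,12]
done. lo=6 hi=6; A=[9,11,4,6,1,0,12]

(6, 6)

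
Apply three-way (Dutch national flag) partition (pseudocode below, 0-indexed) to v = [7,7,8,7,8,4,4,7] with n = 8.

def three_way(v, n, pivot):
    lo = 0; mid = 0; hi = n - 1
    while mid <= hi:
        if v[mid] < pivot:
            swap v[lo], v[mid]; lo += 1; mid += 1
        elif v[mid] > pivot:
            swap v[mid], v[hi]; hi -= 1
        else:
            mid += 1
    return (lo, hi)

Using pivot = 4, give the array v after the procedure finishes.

lo=0 mid=0 hi=7
7>4: swap(0,7), hi=6 ⇒ [7,7,8,7,8,4,4,7]
7>4: swap(0,6), hi=5 ⇒ [4,7,8,7,8,4,7,7]
4=4: mid=1
7>4: swap(1,5), hi=4 ⇒ [4,4,8,7,8,7,7,7]
4=4: mid=2
8>4: swap(2,4), hi=3 ⇒ [4,4,8,7,8,7,7,7]
8>4: swap(2,3), hi=2 ⇒ [4,4,7,8,8,7,7,7]
7>4: swap(2,2), hi=1 ⇒ [4,4,7,8,8,7,7,7]
done. lo=0 hi=1; v=[4,4,7,8,8,7,7,7]

[4,4,7,8,8,7,7,7]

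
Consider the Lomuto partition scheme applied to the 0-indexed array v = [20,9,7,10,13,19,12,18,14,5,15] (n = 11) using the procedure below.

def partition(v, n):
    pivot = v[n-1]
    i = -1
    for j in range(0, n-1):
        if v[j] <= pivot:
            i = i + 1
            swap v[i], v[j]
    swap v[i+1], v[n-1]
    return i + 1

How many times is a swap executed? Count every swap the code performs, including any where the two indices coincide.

pivot = v[10] = 15; i = -1
j=0: v[0]=20 > 15 → no swap
j=1: v[1]=9 ≤ 15 → i=0, swap v[0],v[1] → [9,20,7,10,13,19,12,18,14,5,15]
j=2: v[2]=7 ≤ 15 → i=1, swap v[1],v[2] → [9,7,20,10,13,19,12,18,14,5,15]
j=3: v[3]=10 ≤ 15 → i=2, swap v[2],v[3] → [9,7,10,20,13,19,12,18,14,5,15]
j=4: v[4]=13 ≤ 15 → i=3, swap v[3],v[4] → [9,7,10,13,20,19,12,18,14,5,15]
j=5: v[5]=19 > 15 → no swap
j=6: v[6]=12 ≤ 15 → i=4, swap v[4],v[6] → [9,7,10,13,12,19,20,18,14,5,15]
j=7: v[7]=18 > 15 → no swap
j=8: v[8]=14 ≤ 15 → i=5, swap v[5],v[8] → [9,7,10,13,12,14,20,18,19,5,15]
j=9: v[9]=5 ≤ 15 → i=6, swap v[6],v[9] → [9,7,10,13,12,14,5,18,19,20,15]
final swap v[7],v[10] → [9,7,10,13,12,14,5,15,19,20,18]; return 7

8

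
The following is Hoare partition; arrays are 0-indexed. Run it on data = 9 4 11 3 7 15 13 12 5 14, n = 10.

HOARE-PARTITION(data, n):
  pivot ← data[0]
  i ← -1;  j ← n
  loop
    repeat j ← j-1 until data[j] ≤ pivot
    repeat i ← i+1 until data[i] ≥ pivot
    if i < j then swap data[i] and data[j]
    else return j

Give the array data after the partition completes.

5 4 7 3 11 15 13 12 9 14

pivot=9
j stops at 8 (5), i stops at 0 (9); swap ⇒ 5 4 11 3 7 15 13 12 9 14
j stops at 4 (7), i stops at 2 (11); swap ⇒ 5 4 7 3 11 15 13 12 9 14
j stops at 3, i stops at 4; i≥j ⇒ return 3. data=5 4 7 3 11 15 13 12 9 14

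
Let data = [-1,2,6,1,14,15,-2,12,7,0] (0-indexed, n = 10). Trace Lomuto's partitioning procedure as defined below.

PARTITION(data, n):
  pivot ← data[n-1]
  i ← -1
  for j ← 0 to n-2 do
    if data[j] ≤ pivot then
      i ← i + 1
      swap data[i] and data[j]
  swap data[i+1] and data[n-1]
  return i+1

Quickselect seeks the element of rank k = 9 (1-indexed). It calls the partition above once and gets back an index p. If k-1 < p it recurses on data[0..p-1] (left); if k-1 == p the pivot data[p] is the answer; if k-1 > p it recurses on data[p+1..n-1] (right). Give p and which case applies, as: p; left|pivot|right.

pivot = data[9] = 0; i = -1
j=0: data[0]=-1 ≤ 0 → i=0, swap data[0],data[0] (no change) → [-1,2,6,1,14,15,-2,12,7,0]
j=1: data[1]=2 > 0 → no swap
j=2: data[2]=6 > 0 → no swap
j=3: data[3]=1 > 0 → no swap
j=4: data[4]=14 > 0 → no swap
j=5: data[5]=15 > 0 → no swap
j=6: data[6]=-2 ≤ 0 → i=1, swap data[1],data[6] → [-1,-2,6,1,14,15,2,12,7,0]
j=7: data[7]=12 > 0 → no swap
j=8: data[8]=7 > 0 → no swap
final swap data[2],data[9] → [-1,-2,0,1,14,15,2,12,7,6]; return 2
p = 2; k-1 = 8 > 2 ⇒ right

2; right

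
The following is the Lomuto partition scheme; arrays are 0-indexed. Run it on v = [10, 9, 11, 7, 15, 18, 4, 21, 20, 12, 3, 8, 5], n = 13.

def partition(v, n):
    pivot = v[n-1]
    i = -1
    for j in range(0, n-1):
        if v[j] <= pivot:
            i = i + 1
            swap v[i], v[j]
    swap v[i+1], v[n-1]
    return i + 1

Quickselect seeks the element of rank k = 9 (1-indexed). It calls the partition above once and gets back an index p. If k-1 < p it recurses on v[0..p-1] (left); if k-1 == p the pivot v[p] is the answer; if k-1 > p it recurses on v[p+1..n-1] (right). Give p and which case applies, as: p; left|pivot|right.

pivot = v[12] = 5; i = -1
j=0: v[0]=10 > 5 → no swap
j=1: v[1]=9 > 5 → no swap
j=2: v[2]=11 > 5 → no swap
j=3: v[3]=7 > 5 → no swap
j=4: v[4]=15 > 5 → no swap
j=5: v[5]=18 > 5 → no swap
j=6: v[6]=4 ≤ 5 → i=0, swap v[0],v[6] → [4, 9, 11, 7, 15, 18, 10, 21, 20, 12, 3, 8, 5]
j=7: v[7]=21 > 5 → no swap
j=8: v[8]=20 > 5 → no swap
j=9: v[9]=12 > 5 → no swap
j=10: v[10]=3 ≤ 5 → i=1, swap v[1],v[10] → [4, 3, 11, 7, 15, 18, 10, 21, 20, 12, 9, 8, 5]
j=11: v[11]=8 > 5 → no swap
final swap v[2],v[12] → [4, 3, 5, 7, 15, 18, 10, 21, 20, 12, 9, 8, 11]; return 2
p = 2; k-1 = 8 > 2 ⇒ right

2; right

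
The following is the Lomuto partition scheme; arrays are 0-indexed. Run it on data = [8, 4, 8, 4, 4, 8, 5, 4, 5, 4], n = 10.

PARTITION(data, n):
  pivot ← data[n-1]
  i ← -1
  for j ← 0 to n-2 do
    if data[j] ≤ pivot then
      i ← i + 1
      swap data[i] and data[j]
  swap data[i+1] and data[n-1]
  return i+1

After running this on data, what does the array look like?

pivot=4, i=-1
j=0: 8>4, skip
j=1: 4≤4, i=0, swap(0,1) ⇒ [4, 8, 8, 4, 4, 8, 5, 4, 5, 4]
j=2: 8>4, skip
j=3: 4≤4, i=1, swap(1,3) ⇒ [4, 4, 8, 8, 4, 8, 5, 4, 5, 4]
j=4: 4≤4, i=2, swap(2,4) ⇒ [4, 4, 4, 8, 8, 8, 5, 4, 5, 4]
j=5: 8>4, skip
j=6: 5>4, skip
j=7: 4≤4, i=3, swap(3,7) ⇒ [4, 4, 4, 4, 8, 8, 5, 8, 5, 4]
j=8: 5>4, skip
swap(4,9) ⇒ [4, 4, 4, 4, 4, 8, 5, 8, 5, 8]; return 4

[4, 4, 4, 4, 4, 8, 5, 8, 5, 8]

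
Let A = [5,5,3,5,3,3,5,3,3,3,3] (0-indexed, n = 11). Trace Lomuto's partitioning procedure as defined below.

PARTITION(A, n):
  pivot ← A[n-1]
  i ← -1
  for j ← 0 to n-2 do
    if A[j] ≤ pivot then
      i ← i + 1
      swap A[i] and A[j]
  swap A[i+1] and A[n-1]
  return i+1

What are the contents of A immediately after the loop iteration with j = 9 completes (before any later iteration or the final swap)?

[3,3,3,3,3,3,5,5,5,5,3]

pivot = A[10] = 3; i = -1
j=0: A[0]=5 > 3 → no swap
j=1: A[1]=5 > 3 → no swap
j=2: A[2]=3 ≤ 3 → i=0, swap A[0],A[2] → [3,5,5,5,3,3,5,3,3,3,3]
j=3: A[3]=5 > 3 → no swap
j=4: A[4]=3 ≤ 3 → i=1, swap A[1],A[4] → [3,3,5,5,5,3,5,3,3,3,3]
j=5: A[5]=3 ≤ 3 → i=2, swap A[2],A[5] → [3,3,3,5,5,5,5,3,3,3,3]
j=6: A[6]=5 > 3 → no swap
j=7: A[7]=3 ≤ 3 → i=3, swap A[3],A[7] → [3,3,3,3,5,5,5,5,3,3,3]
j=8: A[8]=3 ≤ 3 → i=4, swap A[4],A[8] → [3,3,3,3,3,5,5,5,5,3,3]
j=9: A[9]=3 ≤ 3 → i=5, swap A[5],A[9] → [3,3,3,3,3,3,5,5,5,5,3]
(after j=9) A = [3,3,3,3,3,3,5,5,5,5,3]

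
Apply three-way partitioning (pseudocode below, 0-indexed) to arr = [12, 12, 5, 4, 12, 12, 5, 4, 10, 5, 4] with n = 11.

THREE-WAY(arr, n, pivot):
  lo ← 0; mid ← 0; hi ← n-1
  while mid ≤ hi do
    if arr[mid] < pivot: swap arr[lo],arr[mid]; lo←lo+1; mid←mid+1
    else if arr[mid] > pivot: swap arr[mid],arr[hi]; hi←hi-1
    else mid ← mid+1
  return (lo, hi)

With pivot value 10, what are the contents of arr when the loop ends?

pivot = 10; lo=0, mid=0, hi=10
arr[mid]=12>10: swap arr[0],arr[10]; hi=9 → [4, 12, 5, 4, 12, 12, 5, 4, 10, 5, 12]
arr[mid]=4<10: swap arr[0],arr[0]; lo=1,mid=1 → [4, 12, 5, 4, 12, 12, 5, 4, 10, 5, 12]
arr[mid]=12>10: swap arr[1],arr[9]; hi=8 → [4, 5, 5, 4, 12, 12, 5, 4, 10, 12, 12]
arr[mid]=5<10: swap arr[1],arr[1]; lo=2,mid=2 → [4, 5, 5, 4, 12, 12, 5, 4, 10, 12, 12]
arr[mid]=5<10: swap arr[2],arr[2]; lo=3,mid=3 → [4, 5, 5, 4, 12, 12, 5, 4, 10, 12, 12]
arr[mid]=4<10: swap arr[3],arr[3]; lo=4,mid=4 → [4, 5, 5, 4, 12, 12, 5, 4, 10, 12, 12]
arr[mid]=12>10: swap arr[4],arr[8]; hi=7 → [4, 5, 5, 4, 10, 12, 5, 4, 12, 12, 12]
arr[mid]=10=10: mid=5
arr[mid]=12>10: swap arr[5],arr[7]; hi=6 → [4, 5, 5, 4, 10, 4, 5, 12, 12, 12, 12]
arr[mid]=4<10: swap arr[4],arr[5]; lo=5,mid=6 → [4, 5, 5, 4, 4, 10, 5, 12, 12, 12, 12]
arr[mid]=5<10: swap arr[5],arr[6]; lo=6,mid=7 → [4, 5, 5, 4, 4, 5, 10, 12, 12, 12, 12]
end: lo=6, hi=6; arr = [4, 5, 5, 4, 4, 5, 10, 12, 12, 12, 12]

[4, 5, 5, 4, 4, 5, 10, 12, 12, 12, 12]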